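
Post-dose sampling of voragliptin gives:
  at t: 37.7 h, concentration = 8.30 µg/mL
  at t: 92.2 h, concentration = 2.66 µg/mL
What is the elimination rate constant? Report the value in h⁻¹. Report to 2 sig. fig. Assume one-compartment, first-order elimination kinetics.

k = ln(C₁/C₂) / (t₂ − t₁) = ln(8.30/2.66) / (92.2 − 37.7)
  = 1.138 / 54.50 = 0.02088 h⁻¹

0.021 h⁻¹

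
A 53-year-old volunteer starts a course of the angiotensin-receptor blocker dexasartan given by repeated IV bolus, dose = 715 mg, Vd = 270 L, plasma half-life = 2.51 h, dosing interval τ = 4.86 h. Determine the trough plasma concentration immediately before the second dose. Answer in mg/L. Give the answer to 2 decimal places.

C₀ per dose = Dose / Vd = 715 / 270 = 2.648 mg/L
k = ln2 / t½ = 0.693147 / 2.51 = 0.2762 h⁻¹
Fraction remaining after one interval: r = e^(−kτ) = e^(−0.2762 × 4.86) = 0.2612
Before dose 2, 1 dose has been given (aged 1τ).
C_trough = C₀ × r = 2.648 × 0.2612 = 0.6917 mg/L

0.69 mg/L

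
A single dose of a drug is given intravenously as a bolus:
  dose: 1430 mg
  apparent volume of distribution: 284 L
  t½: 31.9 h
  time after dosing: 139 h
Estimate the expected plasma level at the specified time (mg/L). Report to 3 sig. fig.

C₀ = Dose / Vd = 1430 / 284 = 5.035 mg/L
k = ln2 / t½ = 0.693147 / 31.9 = 0.02173 h⁻¹
C = C₀ · e^(−k·t) = 5.035 × e^(−0.02173 × 139)
  = 5.035 × 0.04878 = 0.2456 mg/L

0.246 mg/L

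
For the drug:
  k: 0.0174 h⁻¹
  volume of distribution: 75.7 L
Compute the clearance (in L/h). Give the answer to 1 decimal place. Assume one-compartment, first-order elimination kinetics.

1.3 L/h

CL = k × Vd = 0.0174 × 75.7 = 1.317 L/h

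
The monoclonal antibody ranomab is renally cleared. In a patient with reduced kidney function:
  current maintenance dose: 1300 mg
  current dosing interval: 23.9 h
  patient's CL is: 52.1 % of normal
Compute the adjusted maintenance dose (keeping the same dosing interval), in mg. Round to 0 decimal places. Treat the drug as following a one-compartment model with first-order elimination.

To keep the same average steady-state level, dosing rate must scale with clearance.
CL ratio = 52.1 / 100 = 0.5210
New dose (same interval) = 1300 × 0.5210 = 677.3 mg

677 mg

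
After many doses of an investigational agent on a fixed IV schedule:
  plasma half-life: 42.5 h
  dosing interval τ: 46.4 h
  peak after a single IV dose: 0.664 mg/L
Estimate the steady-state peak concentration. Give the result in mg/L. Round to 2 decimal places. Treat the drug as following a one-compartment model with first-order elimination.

k = ln2 / t½ = 0.693147 / 42.5 = 0.01631 h⁻¹
e^(−kτ) = e^(−0.01631 × 46.4) = 0.4692
Accumulation ratio R = 1 / (1 − e^(−kτ)) = 1 / (1 − 0.4692) = 1.884
Steady-state peak = C₀ × R = 0.664 × 1.884 = 1.251 mg/L

1.25 mg/L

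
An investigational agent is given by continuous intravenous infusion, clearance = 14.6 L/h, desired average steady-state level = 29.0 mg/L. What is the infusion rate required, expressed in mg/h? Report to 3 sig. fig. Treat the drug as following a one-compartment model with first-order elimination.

At steady state, infusion rate R₀ = Css × CL = 29.0 × 14.60 = 423.4 mg/h

423 mg/h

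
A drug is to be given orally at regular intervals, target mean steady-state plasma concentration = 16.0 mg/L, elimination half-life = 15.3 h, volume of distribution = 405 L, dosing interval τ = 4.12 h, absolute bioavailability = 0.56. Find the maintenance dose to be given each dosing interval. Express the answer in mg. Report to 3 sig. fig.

k = ln2 / t½ = 0.693147 / 15.3 = 0.04530 h⁻¹
CL = k × Vd = 0.04530 × 405 = 18.35 L/h
At steady state, F × (Dose/τ) = Css × CL.
Dose = Css × CL × τ / F = 16.0 × 18.35 × 4.12 / 0.56 = 2160 mg

2160 mg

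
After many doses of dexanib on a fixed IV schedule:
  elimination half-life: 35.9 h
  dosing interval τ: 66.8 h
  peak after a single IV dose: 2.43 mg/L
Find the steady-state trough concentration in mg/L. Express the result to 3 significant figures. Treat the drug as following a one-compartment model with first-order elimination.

0.923 mg/L

k = ln2 / t½ = 0.693147 / 35.9 = 0.01931 h⁻¹
e^(−kτ) = e^(−0.01931 × 66.8) = 0.2753
Accumulation ratio R = 1 / (1 − e^(−kτ)) = 1 / (1 − 0.2753) = 1.380
Steady-state trough = C₀ × R × e^(−kτ) = 2.43 × 1.380 × 0.2753 = 0.9232 mg/L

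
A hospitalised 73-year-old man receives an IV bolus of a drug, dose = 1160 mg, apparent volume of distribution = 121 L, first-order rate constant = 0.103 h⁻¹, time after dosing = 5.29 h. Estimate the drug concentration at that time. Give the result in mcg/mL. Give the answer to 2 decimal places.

5.56 mcg/mL

C₀ = Dose / Vd = 1160 / 121 = 9.587 mg/L
C = C₀ · e^(−k·t) = 9.587 × e^(−0.1030 × 5.29)
  = 9.587 × 0.5799 = 5.560 mg/L
(5.560 mg/L = 5.560 mcg/mL)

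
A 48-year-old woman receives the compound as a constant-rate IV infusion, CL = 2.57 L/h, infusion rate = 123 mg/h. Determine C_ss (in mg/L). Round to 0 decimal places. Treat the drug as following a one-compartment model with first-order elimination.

At steady state Css = R₀ / CL = 123 / 2.570 = 47.86 mg/L

48 mg/L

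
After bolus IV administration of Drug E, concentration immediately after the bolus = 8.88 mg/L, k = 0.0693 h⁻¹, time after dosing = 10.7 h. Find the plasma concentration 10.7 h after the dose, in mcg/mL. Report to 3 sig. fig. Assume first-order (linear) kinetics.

4.23 mcg/mL

C = C₀ · e^(−k·t) = 8.880 × e^(−0.06930 × 10.7)
  = 8.880 × 0.4764 = 4.230 mg/L
(4.230 mg/L = 4.230 mcg/mL)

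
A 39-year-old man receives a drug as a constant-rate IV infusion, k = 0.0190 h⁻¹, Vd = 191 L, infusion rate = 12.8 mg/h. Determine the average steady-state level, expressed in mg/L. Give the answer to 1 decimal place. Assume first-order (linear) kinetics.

3.5 mg/L

CL = k × Vd = 0.01900 × 191 = 3.629 L/h
At steady state Css = R₀ / CL = 12.8 / 3.629 = 3.527 mg/L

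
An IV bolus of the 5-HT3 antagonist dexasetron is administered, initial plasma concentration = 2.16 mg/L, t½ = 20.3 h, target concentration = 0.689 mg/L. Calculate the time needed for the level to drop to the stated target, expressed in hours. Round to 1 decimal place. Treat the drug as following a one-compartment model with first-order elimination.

33.5 h

k = ln2 / t½ = 0.693147 / 20.3 = 0.03415 h⁻¹
t = ln(C₀ / C) / k = ln(2.160 / 0.689) / 0.03415
  = ln(3.135) / 0.03415 = 1.143 / 0.03415 = 33.47 h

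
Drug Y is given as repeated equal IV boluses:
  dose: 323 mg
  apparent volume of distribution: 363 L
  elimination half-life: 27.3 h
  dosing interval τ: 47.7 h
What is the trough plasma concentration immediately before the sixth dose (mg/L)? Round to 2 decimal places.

C₀ per dose = Dose / Vd = 323 / 363 = 0.8898 mg/L
k = ln2 / t½ = 0.693147 / 27.3 = 0.02539 h⁻¹
Fraction remaining after one interval: r = e^(−kτ) = e^(−0.02539 × 47.7) = 0.2979
Before dose 6, 5 doses have been given (aged 1τ, 2τ, 3τ, 4τ, 5τ).
C_trough = C₀ × (r + r² + … + r^5) = C₀ × r(1−r^5)/(1−r)
        = 0.8898 × 0.2979 × (1 − 0.002346) / (1 − 0.2979) = 0.3767 mg/L

0.38 mg/L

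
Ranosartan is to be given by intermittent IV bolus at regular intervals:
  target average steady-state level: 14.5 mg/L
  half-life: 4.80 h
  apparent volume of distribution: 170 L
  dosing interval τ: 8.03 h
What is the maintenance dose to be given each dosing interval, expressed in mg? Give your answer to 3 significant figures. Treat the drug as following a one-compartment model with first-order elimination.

k = ln2 / t½ = 0.693147 / 4.80 = 0.1444 h⁻¹
CL = k × Vd = 0.1444 × 170 = 24.55 L/h
At steady state, Dose/τ = Css × CL.
Dose = Css × CL × τ = 14.5 × 24.55 × 8.03 = 2858 mg

2860 mg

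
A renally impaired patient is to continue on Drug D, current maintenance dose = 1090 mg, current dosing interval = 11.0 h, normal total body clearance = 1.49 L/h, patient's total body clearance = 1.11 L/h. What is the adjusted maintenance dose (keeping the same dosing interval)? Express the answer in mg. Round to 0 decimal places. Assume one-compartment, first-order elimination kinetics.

812 mg

To keep the same average steady-state level, dosing rate must scale with clearance.
CL ratio = 1.11 / 1.49 = 0.7450
New dose (same interval) = 1090 × 0.7450 = 812.1 mg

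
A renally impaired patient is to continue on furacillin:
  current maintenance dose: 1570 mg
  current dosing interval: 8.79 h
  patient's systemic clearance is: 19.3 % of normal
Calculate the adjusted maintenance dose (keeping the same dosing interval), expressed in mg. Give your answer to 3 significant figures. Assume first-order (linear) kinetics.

To keep the same average steady-state level, dosing rate must scale with clearance.
CL ratio = 19.3 / 100 = 0.1930
New dose (same interval) = 1570 × 0.1930 = 303.0 mg

303 mg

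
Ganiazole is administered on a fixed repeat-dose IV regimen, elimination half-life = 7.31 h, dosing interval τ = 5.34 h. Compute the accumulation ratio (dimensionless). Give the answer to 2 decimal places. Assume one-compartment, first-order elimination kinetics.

k = ln2 / t½ = 0.693147 / 7.31 = 0.09482 h⁻¹
e^(−kτ) = e^(−0.09482 × 5.34) = 0.6027
Accumulation ratio R = 1 / (1 − e^(−kτ)) = 1 / (1 − 0.6027) = 2.517

2.52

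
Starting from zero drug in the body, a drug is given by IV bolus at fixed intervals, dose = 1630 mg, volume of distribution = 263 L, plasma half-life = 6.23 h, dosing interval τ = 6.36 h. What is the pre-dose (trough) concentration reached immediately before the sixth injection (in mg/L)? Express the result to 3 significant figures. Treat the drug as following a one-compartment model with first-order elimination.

C₀ per dose = Dose / Vd = 1630 / 263 = 6.198 mg/L
k = ln2 / t½ = 0.693147 / 6.23 = 0.1113 h⁻¹
Fraction remaining after one interval: r = e^(−kτ) = e^(−0.1113 × 6.36) = 0.4927
Before dose 6, 5 doses have been given (aged 1τ, 2τ, 3τ, 4τ, 5τ).
C_trough = C₀ × (r + r² + … + r^5) = C₀ × r(1−r^5)/(1−r)
        = 6.198 × 0.4927 × (1 − 0.02903) / (1 − 0.4927) = 5.845 mg/L

5.85 mg/L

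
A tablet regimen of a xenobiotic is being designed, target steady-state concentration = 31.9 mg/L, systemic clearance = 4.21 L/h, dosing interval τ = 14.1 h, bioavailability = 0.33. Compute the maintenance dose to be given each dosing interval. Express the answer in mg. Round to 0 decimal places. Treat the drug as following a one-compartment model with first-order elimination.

5738 mg

At steady state, F × (Dose/τ) = Css × CL.
Dose = Css × CL × τ / F = 31.9 × 4.210 × 14.1 / 0.33 = 5738 mg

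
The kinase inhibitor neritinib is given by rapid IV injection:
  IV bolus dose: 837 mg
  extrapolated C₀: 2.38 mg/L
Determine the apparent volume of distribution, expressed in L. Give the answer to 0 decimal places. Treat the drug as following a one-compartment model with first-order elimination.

352 L

Vd = Dose / C₀ = 837.0 / 2.38 = 351.7 L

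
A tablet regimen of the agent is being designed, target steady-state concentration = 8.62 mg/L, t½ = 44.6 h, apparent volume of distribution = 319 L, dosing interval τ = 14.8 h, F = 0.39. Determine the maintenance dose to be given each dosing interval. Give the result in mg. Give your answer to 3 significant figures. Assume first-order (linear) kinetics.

1620 mg

k = ln2 / t½ = 0.693147 / 44.6 = 0.01554 h⁻¹
CL = k × Vd = 0.01554 × 319 = 4.957 L/h
At steady state, F × (Dose/τ) = Css × CL.
Dose = Css × CL × τ / F = 8.62 × 4.957 × 14.8 / 0.39 = 1622 mg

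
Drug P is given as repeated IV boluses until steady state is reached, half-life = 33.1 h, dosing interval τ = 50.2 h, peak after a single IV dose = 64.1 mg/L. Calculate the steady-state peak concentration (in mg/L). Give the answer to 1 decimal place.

k = ln2 / t½ = 0.693147 / 33.1 = 0.02094 h⁻¹
e^(−kτ) = e^(−0.02094 × 50.2) = 0.3495
Accumulation ratio R = 1 / (1 − e^(−kτ)) = 1 / (1 − 0.3495) = 1.537
Steady-state peak = C₀ × R = 64.1 × 1.537 = 98.52 mg/L

98.5 mg/L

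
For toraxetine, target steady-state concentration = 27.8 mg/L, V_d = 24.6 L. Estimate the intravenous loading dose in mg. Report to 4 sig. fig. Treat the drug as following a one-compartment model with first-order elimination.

683.9 mg

LD = Css × Vd = 27.8 × 24.6 = 683.9 mg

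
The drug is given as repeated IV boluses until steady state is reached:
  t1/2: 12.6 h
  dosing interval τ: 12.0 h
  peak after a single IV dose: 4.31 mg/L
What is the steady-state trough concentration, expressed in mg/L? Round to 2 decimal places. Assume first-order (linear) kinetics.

4.61 mg/L

k = ln2 / t½ = 0.693147 / 12.6 = 0.05501 h⁻¹
e^(−kτ) = e^(−0.05501 × 12.0) = 0.5168
Accumulation ratio R = 1 / (1 − e^(−kτ)) = 1 / (1 − 0.5168) = 2.070
Steady-state trough = C₀ × R × e^(−kτ) = 4.31 × 2.070 × 0.5168 = 4.611 mg/L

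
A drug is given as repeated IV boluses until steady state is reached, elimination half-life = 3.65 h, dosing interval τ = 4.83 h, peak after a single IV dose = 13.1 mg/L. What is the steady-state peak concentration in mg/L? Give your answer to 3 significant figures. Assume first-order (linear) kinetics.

21.8 mg/L

k = ln2 / t½ = 0.693147 / 3.65 = 0.1899 h⁻¹
e^(−kτ) = e^(−0.1899 × 4.83) = 0.3996
Accumulation ratio R = 1 / (1 − e^(−kτ)) = 1 / (1 − 0.3996) = 1.666
Steady-state peak = C₀ × R = 13.1 × 1.666 = 21.82 mg/L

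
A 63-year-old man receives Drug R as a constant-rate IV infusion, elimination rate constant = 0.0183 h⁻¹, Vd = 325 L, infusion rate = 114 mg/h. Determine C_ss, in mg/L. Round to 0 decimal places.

19 mg/L

CL = k × Vd = 0.01830 × 325 = 5.948 L/h
At steady state Css = R₀ / CL = 114 / 5.948 = 19.17 mg/L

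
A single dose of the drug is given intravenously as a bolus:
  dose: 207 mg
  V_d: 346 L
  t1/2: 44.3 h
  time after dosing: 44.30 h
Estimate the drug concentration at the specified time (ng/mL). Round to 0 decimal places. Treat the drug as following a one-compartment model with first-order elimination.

C₀ = Dose / Vd = 207.0 / 346 = 0.5983 mg/L
k = ln2 / t½ = 0.693147 / 44.3 = 0.01565 h⁻¹
t / t½ = 44.30 / 44.3 = 1 half-lives
C = C₀ × (1/2)^1 = 0.5983 × 0.5000 = 0.2992 mg/L
Convert: 0.2992 mg/L × 1000 = 299.2 ng/mL

299 ng/mL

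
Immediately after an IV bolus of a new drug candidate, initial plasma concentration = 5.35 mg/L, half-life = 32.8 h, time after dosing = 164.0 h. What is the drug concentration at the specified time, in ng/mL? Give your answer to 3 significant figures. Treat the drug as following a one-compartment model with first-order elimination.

k = ln2 / t½ = 0.693147 / 32.8 = 0.02113 h⁻¹
t / t½ = 164.0 / 32.8 = 5 half-lives
C = C₀ × (1/2)^5 = 5.350 × 0.03125 = 0.1672 mg/L
Convert: 0.1672 mg/L × 1000 = 167.2 ng/mL

167 ng/mL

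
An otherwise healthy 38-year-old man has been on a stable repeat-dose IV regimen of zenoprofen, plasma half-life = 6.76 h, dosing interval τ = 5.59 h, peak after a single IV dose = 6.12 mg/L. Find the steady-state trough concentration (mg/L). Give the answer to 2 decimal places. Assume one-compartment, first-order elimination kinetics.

7.91 mg/L

k = ln2 / t½ = 0.693147 / 6.76 = 0.1025 h⁻¹
e^(−kτ) = e^(−0.1025 × 5.59) = 0.5638
Accumulation ratio R = 1 / (1 − e^(−kτ)) = 1 / (1 − 0.5638) = 2.293
Steady-state trough = C₀ × R × e^(−kτ) = 6.12 × 2.293 × 0.5638 = 7.912 mg/L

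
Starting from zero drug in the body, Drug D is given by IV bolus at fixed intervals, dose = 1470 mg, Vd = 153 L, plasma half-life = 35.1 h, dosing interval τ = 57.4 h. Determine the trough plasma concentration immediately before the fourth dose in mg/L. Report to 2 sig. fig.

4.4 mg/L

C₀ per dose = Dose / Vd = 1470 / 153 = 9.608 mg/L
k = ln2 / t½ = 0.693147 / 35.1 = 0.01975 h⁻¹
Fraction remaining after one interval: r = e^(−kτ) = e^(−0.01975 × 57.4) = 0.3219
Before dose 4, 3 doses have been given (aged 1τ, 2τ, 3τ).
C_trough = C₀ × (r + r² + … + r^3) = C₀ × r(1−r^3)/(1−r)
        = 9.608 × 0.3219 × (1 − 0.03336) / (1 − 0.3219) = 4.409 mg/L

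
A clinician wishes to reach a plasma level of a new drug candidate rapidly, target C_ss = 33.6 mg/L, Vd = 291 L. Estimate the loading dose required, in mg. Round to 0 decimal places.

9778 mg

LD = Css × Vd = 33.6 × 291 = 9778 mg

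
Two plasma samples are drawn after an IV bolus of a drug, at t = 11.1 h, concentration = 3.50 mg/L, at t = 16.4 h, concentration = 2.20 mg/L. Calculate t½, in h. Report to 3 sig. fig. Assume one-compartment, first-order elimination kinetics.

7.91 h

k = ln(C₁/C₂) / (t₂ − t₁) = ln(3.50/2.20) / (16.4 − 11.1)
  = 0.4643 / 5.300 = 0.08760 h⁻¹
t½ = ln2 / k = 0.693147 / 0.08760 = 7.913 h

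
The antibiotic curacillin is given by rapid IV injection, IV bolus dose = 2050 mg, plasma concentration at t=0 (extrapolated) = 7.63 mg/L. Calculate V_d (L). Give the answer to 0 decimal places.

269 L

Vd = Dose / C₀ = 2050 / 7.63 = 268.7 L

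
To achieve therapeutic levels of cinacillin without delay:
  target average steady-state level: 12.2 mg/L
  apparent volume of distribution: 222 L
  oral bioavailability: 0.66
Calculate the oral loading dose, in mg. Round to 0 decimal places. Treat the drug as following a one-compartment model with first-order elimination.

4104 mg

LD = Css × Vd / F = 12.2 × 222 / 0.66 = 4104 mg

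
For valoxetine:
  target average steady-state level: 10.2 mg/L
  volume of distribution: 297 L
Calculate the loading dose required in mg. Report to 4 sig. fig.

LD = Css × Vd = 10.2 × 297 = 3029 mg

3029 mg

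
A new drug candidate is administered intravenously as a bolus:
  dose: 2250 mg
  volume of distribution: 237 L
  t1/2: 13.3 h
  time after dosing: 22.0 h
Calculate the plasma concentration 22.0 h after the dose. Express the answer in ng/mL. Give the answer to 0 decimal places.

3016 ng/mL

C₀ = Dose / Vd = 2250 / 237 = 9.494 mg/L
k = ln2 / t½ = 0.693147 / 13.3 = 0.05212 h⁻¹
C = C₀ · e^(−k·t) = 9.494 × e^(−0.05212 × 22.0)
  = 9.494 × 0.3177 = 3.016 mg/L
Convert: 3.016 mg/L × 1000 = 3016 ng/mL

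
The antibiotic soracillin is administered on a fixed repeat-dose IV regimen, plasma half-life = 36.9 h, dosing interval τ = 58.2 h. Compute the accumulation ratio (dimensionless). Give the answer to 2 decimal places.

1.50

k = ln2 / t½ = 0.693147 / 36.9 = 0.01878 h⁻¹
e^(−kτ) = e^(−0.01878 × 58.2) = 0.3352
Accumulation ratio R = 1 / (1 − e^(−kτ)) = 1 / (1 − 0.3352) = 1.504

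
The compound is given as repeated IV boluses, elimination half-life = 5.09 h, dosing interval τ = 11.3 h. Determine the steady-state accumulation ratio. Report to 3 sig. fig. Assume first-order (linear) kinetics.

k = ln2 / t½ = 0.693147 / 5.09 = 0.1362 h⁻¹
e^(−kτ) = e^(−0.1362 × 11.3) = 0.2146
Accumulation ratio R = 1 / (1 − e^(−kτ)) = 1 / (1 − 0.2146) = 1.273

1.27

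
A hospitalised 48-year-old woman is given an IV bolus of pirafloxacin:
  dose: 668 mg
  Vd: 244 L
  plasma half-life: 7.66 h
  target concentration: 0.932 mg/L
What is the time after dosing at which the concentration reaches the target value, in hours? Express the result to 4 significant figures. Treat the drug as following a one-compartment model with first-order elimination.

11.91 h

C₀ = Dose / Vd = 668.0 / 244 = 2.738 mg/L
k = ln2 / t½ = 0.693147 / 7.66 = 0.09049 h⁻¹
t = ln(C₀ / C) / k = ln(2.738 / 0.932) / 0.09049
  = ln(2.938) / 0.09049 = 1.078 / 0.09049 = 11.91 h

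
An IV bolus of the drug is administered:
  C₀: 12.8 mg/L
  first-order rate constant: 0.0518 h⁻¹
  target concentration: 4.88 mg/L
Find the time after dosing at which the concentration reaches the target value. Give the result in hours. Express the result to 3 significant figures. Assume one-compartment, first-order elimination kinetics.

t = ln(C₀ / C) / k = ln(12.80 / 4.88) / 0.05180
  = ln(2.623) / 0.05180 = 0.9643 / 0.05180 = 18.62 h

18.6 h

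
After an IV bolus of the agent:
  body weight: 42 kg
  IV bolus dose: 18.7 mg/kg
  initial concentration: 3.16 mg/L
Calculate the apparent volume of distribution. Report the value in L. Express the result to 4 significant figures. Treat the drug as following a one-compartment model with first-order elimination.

248.5 L

Dose = 18.7 × 42 = 785.4 mg
Vd = Dose / C₀ = 785.4 / 3.16 = 248.5 L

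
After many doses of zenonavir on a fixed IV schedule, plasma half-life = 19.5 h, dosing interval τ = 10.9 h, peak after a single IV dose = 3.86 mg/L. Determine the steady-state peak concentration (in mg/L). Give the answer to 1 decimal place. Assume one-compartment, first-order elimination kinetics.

k = ln2 / t½ = 0.693147 / 19.5 = 0.03555 h⁻¹
e^(−kτ) = e^(−0.03555 × 10.9) = 0.6788
Accumulation ratio R = 1 / (1 − e^(−kτ)) = 1 / (1 − 0.6788) = 3.113
Steady-state peak = C₀ × R = 3.86 × 3.113 = 12.02 mg/L

12.0 mg/L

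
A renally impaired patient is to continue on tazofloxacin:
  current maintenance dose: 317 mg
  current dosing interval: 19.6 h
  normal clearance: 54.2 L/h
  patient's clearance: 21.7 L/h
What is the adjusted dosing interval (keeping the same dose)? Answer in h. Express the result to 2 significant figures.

To keep the same average steady-state level, dosing rate must scale with clearance.
CL ratio = 21.7 / 54.2 = 0.4004
New interval (same dose) = 19.6 / 0.4004 = 48.95 h

49 h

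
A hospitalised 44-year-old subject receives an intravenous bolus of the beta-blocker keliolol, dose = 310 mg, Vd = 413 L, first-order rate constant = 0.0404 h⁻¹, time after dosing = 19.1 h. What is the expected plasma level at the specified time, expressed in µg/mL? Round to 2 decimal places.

C₀ = Dose / Vd = 310.0 / 413 = 0.7506 mg/L
C = C₀ · e^(−k·t) = 0.7506 × e^(−0.04040 × 19.1)
  = 0.7506 × 0.4623 = 0.3470 mg/L
(0.3470 mg/L = 0.3470 µg/mL)

0.35 µg/mL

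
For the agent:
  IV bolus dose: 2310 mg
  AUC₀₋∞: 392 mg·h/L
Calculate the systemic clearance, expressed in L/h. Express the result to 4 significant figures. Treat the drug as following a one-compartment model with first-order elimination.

CL = Dose / AUC = 2310 / 392 = 5.893 L/h

5.893 L/h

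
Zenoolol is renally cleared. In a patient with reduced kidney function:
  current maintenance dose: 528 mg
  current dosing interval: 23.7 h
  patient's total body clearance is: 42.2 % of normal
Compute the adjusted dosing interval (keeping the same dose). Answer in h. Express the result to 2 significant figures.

56 h

To keep the same average steady-state level, dosing rate must scale with clearance.
CL ratio = 42.2 / 100 = 0.4220
New interval (same dose) = 23.7 / 0.4220 = 56.16 h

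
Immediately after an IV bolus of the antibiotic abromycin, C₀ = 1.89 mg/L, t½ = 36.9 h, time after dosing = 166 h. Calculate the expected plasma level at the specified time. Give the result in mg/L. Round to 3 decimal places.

k = ln2 / t½ = 0.693147 / 36.9 = 0.01878 h⁻¹
C = C₀ · e^(−k·t) = 1.890 × e^(−0.01878 × 166)
  = 1.890 × 0.04427 = 0.08367 mg/L

0.084 mg/L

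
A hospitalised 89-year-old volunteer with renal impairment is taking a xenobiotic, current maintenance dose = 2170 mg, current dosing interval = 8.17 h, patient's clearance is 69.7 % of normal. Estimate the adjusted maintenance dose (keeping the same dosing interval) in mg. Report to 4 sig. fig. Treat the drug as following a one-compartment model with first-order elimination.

To keep the same average steady-state level, dosing rate must scale with clearance.
CL ratio = 69.7 / 100 = 0.6970
New dose (same interval) = 2170 × 0.6970 = 1512 mg

1512 mg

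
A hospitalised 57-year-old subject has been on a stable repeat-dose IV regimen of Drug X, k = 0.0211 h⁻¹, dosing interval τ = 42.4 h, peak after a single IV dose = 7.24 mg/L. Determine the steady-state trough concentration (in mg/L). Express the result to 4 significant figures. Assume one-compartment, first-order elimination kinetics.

5.005 mg/L

e^(−kτ) = e^(−0.02110 × 42.4) = 0.4088
Accumulation ratio R = 1 / (1 − e^(−kτ)) = 1 / (1 − 0.4088) = 1.691
Steady-state trough = C₀ × R × e^(−kτ) = 7.24 × 1.691 × 0.4088 = 5.005 mg/L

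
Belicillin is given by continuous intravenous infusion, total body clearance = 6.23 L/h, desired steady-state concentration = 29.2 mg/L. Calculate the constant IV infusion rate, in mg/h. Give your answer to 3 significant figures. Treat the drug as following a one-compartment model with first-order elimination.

At steady state, infusion rate R₀ = Css × CL = 29.2 × 6.230 = 181.9 mg/h

182 mg/h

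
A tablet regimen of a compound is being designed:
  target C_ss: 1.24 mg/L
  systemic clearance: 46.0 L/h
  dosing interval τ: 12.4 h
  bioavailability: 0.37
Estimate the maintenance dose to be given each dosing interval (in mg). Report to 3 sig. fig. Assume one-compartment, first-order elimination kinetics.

At steady state, F × (Dose/τ) = Css × CL.
Dose = Css × CL × τ / F = 1.24 × 46.00 × 12.4 / 0.37 = 1912 mg

1910 mg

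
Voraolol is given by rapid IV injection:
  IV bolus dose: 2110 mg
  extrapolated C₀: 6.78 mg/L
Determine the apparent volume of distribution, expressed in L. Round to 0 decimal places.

311 L

Vd = Dose / C₀ = 2110 / 6.78 = 311.2 L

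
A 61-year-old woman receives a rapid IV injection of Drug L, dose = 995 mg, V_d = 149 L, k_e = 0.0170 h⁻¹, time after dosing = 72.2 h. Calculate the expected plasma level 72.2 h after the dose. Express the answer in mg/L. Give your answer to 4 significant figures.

C₀ = Dose / Vd = 995.0 / 149 = 6.678 mg/L
C = C₀ · e^(−k·t) = 6.678 × e^(−0.01700 × 72.2)
  = 6.678 × 0.2931 = 1.957 mg/L

1.957 mg/L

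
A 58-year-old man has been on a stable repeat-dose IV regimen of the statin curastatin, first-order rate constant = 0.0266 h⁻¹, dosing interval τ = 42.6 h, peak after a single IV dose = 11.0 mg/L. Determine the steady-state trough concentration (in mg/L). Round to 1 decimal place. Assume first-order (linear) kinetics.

5.2 mg/L

e^(−kτ) = e^(−0.02660 × 42.6) = 0.3220
Accumulation ratio R = 1 / (1 − e^(−kτ)) = 1 / (1 − 0.3220) = 1.475
Steady-state trough = C₀ × R × e^(−kτ) = 11.0 × 1.475 × 0.3220 = 5.224 mg/L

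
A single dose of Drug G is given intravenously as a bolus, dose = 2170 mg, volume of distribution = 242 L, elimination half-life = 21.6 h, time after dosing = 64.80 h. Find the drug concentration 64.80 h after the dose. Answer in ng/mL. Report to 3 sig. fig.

C₀ = Dose / Vd = 2170 / 242 = 8.967 mg/L
k = ln2 / t½ = 0.693147 / 21.6 = 0.03209 h⁻¹
t / t½ = 64.80 / 21.6 = 3 half-lives
C = C₀ × (1/2)^3 = 8.967 × 0.1250 = 1.121 mg/L
Convert: 1.121 mg/L × 1000 = 1121 ng/mL

1120 ng/mL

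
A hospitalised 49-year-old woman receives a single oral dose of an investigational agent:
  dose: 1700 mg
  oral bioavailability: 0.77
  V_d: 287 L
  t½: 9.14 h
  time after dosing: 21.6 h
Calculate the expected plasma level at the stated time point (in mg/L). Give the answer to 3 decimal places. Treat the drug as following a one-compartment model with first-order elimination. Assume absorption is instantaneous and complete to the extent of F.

0.886 mg/L

Amount reaching circulation = F × Dose = 0.77 × 1700 = 1309 mg
C₀ = F·Dose / Vd = 1309 / 287 = 4.561 mg/L
k = ln2 / t½ = 0.693147 / 9.14 = 0.07584 h⁻¹
C = C₀ · e^(−k·t) = 4.561 × e^(−0.07584 × 21.6)
  = 4.561 × 0.1943 = 0.8862 mg/L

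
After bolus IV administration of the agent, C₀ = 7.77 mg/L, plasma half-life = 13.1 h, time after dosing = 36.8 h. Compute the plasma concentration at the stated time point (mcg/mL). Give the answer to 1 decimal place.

1.1 mcg/mL

k = ln2 / t½ = 0.693147 / 13.1 = 0.05291 h⁻¹
C = C₀ · e^(−k·t) = 7.770 × e^(−0.05291 × 36.8)
  = 7.770 × 0.1427 = 1.109 mg/L
(1.109 mg/L = 1.109 mcg/mL)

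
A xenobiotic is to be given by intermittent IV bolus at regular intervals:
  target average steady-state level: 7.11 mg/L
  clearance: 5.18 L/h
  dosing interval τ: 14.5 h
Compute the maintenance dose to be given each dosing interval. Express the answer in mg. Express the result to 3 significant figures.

534 mg

At steady state, Dose/τ = Css × CL.
Dose = Css × CL × τ = 7.11 × 5.180 × 14.5 = 534.0 mg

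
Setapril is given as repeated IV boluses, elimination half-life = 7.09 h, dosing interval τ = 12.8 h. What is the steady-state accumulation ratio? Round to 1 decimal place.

k = ln2 / t½ = 0.693147 / 7.09 = 0.09776 h⁻¹
e^(−kτ) = e^(−0.09776 × 12.8) = 0.2861
Accumulation ratio R = 1 / (1 − e^(−kτ)) = 1 / (1 − 0.2861) = 1.401

1.4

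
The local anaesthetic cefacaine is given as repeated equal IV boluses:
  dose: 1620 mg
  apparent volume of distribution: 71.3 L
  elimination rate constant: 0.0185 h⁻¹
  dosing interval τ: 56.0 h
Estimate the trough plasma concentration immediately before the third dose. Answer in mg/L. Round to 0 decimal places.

11 mg/L

C₀ per dose = Dose / Vd = 1620 / 71.3 = 22.72 mg/L
Fraction remaining after one interval: r = e^(−kτ) = e^(−0.01850 × 56.0) = 0.3549
Before dose 3, 2 doses have been given (aged 1τ, 2τ).
C_trough = C₀ × (r + r²) = 22.72 × (0.3549 + 0.1260) = 10.93 mg/L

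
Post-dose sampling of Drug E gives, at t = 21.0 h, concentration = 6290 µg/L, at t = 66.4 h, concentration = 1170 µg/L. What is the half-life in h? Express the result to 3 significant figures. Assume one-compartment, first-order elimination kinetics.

k = ln(C₁/C₂) / (t₂ − t₁) = ln(6290/1170) / (66.4 − 21.0)
  = 1.682 / 45.40 = 0.03705 h⁻¹
t½ = ln2 / k = 0.693147 / 0.03705 = 18.71 h

18.7 h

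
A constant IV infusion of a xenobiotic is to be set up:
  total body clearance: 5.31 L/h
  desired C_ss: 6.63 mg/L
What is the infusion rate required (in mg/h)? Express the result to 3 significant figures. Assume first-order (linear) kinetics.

35.2 mg/h

At steady state, infusion rate R₀ = Css × CL = 6.63 × 5.310 = 35.21 mg/h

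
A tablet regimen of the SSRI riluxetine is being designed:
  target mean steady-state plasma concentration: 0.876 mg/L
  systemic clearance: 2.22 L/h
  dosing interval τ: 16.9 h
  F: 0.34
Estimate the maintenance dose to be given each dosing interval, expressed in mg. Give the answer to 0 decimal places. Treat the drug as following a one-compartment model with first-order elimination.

97 mg

At steady state, F × (Dose/τ) = Css × CL.
Dose = Css × CL × τ / F = 0.876 × 2.220 × 16.9 / 0.34 = 96.66 mg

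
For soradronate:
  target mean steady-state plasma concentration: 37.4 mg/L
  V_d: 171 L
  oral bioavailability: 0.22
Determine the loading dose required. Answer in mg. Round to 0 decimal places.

29070 mg

LD = Css × Vd / F = 37.4 × 171 / 0.22 = 29070 mg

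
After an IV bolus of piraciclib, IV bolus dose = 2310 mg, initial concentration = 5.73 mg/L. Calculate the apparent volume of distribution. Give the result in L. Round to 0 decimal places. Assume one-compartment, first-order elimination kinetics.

Vd = Dose / C₀ = 2310 / 5.73 = 403.1 L

403 L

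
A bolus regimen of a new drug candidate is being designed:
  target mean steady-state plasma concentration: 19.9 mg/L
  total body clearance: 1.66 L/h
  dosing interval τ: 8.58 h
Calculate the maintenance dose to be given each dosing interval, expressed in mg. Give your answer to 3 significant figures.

283 mg

At steady state, Dose/τ = Css × CL.
Dose = Css × CL × τ = 19.9 × 1.660 × 8.58 = 283.4 mg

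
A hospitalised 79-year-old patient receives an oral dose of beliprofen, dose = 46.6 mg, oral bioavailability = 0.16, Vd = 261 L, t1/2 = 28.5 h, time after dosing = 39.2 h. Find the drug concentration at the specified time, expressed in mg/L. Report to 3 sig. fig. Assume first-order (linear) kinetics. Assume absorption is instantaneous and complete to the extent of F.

0.0110 mg/L

Amount reaching circulation = F × Dose = 0.16 × 46.60 = 7.456 mg
C₀ = F·Dose / Vd = 7.456 / 261 = 0.02857 mg/L
k = ln2 / t½ = 0.693147 / 28.5 = 0.02432 h⁻¹
C = C₀ · e^(−k·t) = 0.02857 × e^(−0.02432 × 39.2)
  = 0.02857 × 0.3854 = 0.01101 mg/L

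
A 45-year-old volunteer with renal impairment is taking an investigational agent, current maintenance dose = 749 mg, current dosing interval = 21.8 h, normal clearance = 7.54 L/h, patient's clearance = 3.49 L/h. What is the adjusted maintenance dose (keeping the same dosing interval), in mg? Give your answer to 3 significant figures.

To keep the same average steady-state level, dosing rate must scale with clearance.
CL ratio = 3.49 / 7.54 = 0.4629
New dose (same interval) = 749 × 0.4629 = 346.7 mg

347 mg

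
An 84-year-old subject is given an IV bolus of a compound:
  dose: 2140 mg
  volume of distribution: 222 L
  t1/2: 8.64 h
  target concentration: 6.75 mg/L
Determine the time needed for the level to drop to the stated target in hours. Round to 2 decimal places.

4.44 h

C₀ = Dose / Vd = 2140 / 222 = 9.640 mg/L
k = ln2 / t½ = 0.693147 / 8.64 = 0.08023 h⁻¹
t = ln(C₀ / C) / k = ln(9.640 / 6.75) / 0.08023
  = ln(1.428) / 0.08023 = 0.3563 / 0.08023 = 4.441 h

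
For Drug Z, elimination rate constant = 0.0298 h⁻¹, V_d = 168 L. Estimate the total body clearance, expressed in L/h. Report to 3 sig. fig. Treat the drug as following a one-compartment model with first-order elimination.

CL = k × Vd = 0.0298 × 168 = 5.006 L/h

5.01 L/h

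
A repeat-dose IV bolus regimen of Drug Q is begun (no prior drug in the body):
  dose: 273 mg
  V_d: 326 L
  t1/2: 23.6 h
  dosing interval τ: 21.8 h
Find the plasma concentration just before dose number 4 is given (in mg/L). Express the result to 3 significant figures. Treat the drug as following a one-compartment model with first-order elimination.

C₀ per dose = Dose / Vd = 273 / 326 = 0.8374 mg/L
k = ln2 / t½ = 0.693147 / 23.6 = 0.02937 h⁻¹
Fraction remaining after one interval: r = e^(−kτ) = e^(−0.02937 × 21.8) = 0.5272
Before dose 4, 3 doses have been given (aged 1τ, 2τ, 3τ).
C_trough = C₀ × (r + r² + … + r^3) = C₀ × r(1−r^3)/(1−r)
        = 0.8374 × 0.5272 × (1 − 0.1465) / (1 − 0.5272) = 0.7970 mg/L

0.797 mg/L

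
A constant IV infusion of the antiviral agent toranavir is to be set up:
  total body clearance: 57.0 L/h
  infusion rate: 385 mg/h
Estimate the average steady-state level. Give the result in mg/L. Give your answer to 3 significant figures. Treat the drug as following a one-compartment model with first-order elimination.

6.75 mg/L

At steady state Css = R₀ / CL = 385 / 57.00 = 6.754 mg/L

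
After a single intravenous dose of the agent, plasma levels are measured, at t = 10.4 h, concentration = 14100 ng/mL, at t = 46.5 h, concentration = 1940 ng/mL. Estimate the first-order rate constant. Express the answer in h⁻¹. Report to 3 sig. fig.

k = ln(C₁/C₂) / (t₂ − t₁) = ln(14100/1940) / (46.5 − 10.4)
  = 1.983 / 36.10 = 0.05493 h⁻¹

0.0549 h⁻¹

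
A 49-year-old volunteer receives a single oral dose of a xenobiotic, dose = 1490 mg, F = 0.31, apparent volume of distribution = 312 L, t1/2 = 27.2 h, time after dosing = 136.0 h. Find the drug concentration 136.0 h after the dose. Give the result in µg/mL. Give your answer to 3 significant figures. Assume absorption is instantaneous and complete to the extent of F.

0.0463 µg/mL

Amount reaching circulation = F × Dose = 0.31 × 1490 = 461.9 mg
C₀ = F·Dose / Vd = 461.9 / 312 = 1.480 mg/L
k = ln2 / t½ = 0.693147 / 27.2 = 0.02548 h⁻¹
t / t½ = 136.0 / 27.2 = 5 half-lives
C = C₀ × (1/2)^5 = 1.480 × 0.03125 = 0.04625 mg/L
(0.04625 mg/L = 0.04625 µg/mL)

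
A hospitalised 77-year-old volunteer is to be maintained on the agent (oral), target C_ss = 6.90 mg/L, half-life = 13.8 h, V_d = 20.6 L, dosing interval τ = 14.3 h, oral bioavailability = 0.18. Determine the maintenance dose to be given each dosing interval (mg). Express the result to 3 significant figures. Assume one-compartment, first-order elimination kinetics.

k = ln2 / t½ = 0.693147 / 13.8 = 0.05023 h⁻¹
CL = k × Vd = 0.05023 × 20.6 = 1.035 L/h
At steady state, F × (Dose/τ) = Css × CL.
Dose = Css × CL × τ / F = 6.90 × 1.035 × 14.3 / 0.18 = 567.4 mg

567 mg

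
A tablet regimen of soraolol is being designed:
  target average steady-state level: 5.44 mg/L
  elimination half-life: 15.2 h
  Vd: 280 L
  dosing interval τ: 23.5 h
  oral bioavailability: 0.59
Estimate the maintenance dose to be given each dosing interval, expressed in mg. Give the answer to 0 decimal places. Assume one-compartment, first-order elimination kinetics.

k = ln2 / t½ = 0.693147 / 15.2 = 0.04560 h⁻¹
CL = k × Vd = 0.04560 × 280 = 12.77 L/h
At steady state, F × (Dose/τ) = Css × CL.
Dose = Css × CL × τ / F = 5.44 × 12.77 × 23.5 / 0.59 = 2767 mg

2767 mg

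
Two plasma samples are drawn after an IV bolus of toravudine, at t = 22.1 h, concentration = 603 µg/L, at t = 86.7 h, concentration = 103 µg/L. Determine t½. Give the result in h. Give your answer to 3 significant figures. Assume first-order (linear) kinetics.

25.3 h

k = ln(C₁/C₂) / (t₂ − t₁) = ln(603/103) / (86.7 − 22.1)
  = 1.767 / 64.60 = 0.02735 h⁻¹
t½ = ln2 / k = 0.693147 / 0.02735 = 25.34 h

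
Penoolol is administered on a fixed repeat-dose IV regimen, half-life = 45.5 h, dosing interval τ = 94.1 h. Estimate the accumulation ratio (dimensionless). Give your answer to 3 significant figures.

1.31

k = ln2 / t½ = 0.693147 / 45.5 = 0.01523 h⁻¹
e^(−kτ) = e^(−0.01523 × 94.1) = 0.2386
Accumulation ratio R = 1 / (1 − e^(−kτ)) = 1 / (1 − 0.2386) = 1.313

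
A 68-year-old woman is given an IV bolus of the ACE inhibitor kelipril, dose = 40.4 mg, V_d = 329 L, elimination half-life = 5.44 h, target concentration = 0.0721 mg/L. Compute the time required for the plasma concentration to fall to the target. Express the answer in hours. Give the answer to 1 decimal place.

4.2 h

C₀ = Dose / Vd = 40.40 / 329 = 0.1228 mg/L
k = ln2 / t½ = 0.693147 / 5.44 = 0.1274 h⁻¹
t = ln(C₀ / C) / k = ln(0.1228 / 0.0721) / 0.1274
  = ln(1.703) / 0.1274 = 0.5324 / 0.1274 = 4.179 h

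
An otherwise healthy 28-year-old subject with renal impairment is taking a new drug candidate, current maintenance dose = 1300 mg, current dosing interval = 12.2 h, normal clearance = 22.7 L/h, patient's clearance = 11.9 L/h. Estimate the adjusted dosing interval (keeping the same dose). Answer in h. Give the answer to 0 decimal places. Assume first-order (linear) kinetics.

23 h

To keep the same average steady-state level, dosing rate must scale with clearance.
CL ratio = 11.9 / 22.7 = 0.5242
New interval (same dose) = 12.2 / 0.5242 = 23.27 h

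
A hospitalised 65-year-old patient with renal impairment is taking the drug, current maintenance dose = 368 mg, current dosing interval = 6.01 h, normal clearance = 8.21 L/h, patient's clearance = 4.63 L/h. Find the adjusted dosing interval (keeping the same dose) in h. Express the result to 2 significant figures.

11 h

To keep the same average steady-state level, dosing rate must scale with clearance.
CL ratio = 4.63 / 8.21 = 0.5639
New interval (same dose) = 6.01 / 0.5639 = 10.66 h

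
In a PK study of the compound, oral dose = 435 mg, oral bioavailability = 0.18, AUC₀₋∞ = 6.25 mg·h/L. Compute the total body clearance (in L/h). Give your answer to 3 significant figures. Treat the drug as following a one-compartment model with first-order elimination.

12.5 L/h

CL = F·Dose / AUC = 0.18 × 435 / 6.25 = 12.53 L/h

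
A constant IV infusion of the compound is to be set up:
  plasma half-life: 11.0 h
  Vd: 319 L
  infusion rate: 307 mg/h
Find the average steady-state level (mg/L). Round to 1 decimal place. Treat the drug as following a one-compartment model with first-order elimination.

k = ln2 / t½ = 0.693147 / 11.0 = 0.06301 h⁻¹
CL = k × Vd = 0.06301 × 319 = 20.10 L/h
At steady state Css = R₀ / CL = 307 / 20.10 = 15.27 mg/L

15.3 mg/L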